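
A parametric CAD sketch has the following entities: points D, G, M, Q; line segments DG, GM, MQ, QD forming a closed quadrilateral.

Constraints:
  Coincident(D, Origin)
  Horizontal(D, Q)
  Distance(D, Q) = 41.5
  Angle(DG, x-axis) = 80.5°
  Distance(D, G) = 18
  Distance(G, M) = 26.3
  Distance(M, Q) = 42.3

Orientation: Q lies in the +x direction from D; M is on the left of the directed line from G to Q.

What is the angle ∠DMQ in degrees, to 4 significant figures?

58.62°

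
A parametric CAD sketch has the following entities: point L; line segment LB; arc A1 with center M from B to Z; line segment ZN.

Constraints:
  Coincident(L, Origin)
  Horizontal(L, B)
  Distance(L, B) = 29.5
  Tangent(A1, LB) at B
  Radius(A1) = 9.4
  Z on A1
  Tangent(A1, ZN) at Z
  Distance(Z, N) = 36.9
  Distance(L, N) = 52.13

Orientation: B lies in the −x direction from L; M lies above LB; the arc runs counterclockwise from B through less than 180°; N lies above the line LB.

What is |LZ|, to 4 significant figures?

22.51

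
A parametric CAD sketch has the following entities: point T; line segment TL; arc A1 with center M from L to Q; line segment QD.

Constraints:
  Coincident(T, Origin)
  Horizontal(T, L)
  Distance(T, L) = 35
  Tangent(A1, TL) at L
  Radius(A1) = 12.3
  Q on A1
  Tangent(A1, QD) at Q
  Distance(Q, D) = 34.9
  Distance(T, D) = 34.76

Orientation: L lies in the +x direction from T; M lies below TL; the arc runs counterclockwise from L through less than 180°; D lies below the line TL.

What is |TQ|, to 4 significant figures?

25.39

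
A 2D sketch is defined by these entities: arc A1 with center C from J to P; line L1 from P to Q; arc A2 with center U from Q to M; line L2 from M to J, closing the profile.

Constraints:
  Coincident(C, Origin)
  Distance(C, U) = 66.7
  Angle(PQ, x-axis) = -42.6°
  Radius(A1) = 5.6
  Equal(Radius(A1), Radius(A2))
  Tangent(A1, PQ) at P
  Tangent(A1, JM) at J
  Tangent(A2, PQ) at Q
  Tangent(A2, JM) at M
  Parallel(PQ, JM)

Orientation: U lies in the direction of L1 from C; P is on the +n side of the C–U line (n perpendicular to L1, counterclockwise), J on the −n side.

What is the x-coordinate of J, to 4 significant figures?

-3.791

The slot axis is L1's direction at -42.6°, so u = (cos -42.6°, sin -42.6°) = (0.7361, -0.6769) and n = (−sin -42.6°, cos -42.6°) = (0.6769, 0.7361). C is at the origin and U lies 66.7 along u from C, so U = 66.7·u = (49.10, -45.15). Tangency of A1 to both parallel lines with radius 5.6 puts P and J at C ± 5.6·n: P = (3.791, 4.122), J = (-3.791, -4.122). So J.x = -3.791.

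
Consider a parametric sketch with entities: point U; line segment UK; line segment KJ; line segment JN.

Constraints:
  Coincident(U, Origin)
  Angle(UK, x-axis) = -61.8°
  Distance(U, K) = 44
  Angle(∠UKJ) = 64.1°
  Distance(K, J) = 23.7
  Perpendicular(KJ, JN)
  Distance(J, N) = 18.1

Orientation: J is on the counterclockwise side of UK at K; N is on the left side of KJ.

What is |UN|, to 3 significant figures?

21.9

U is at the origin; UK runs at -61.8° with length 44.0, so K = 44.0·(cos -61.8°, sin -61.8°) = (20.8, -38.8). ∠UKJ = 64.1°, so KJ runs at -61.8° + (180° − 64.1°) = 54.1° from the x-axis; with |KJ| = 23.7, J = K + 23.7·(cos 54.1°, sin 54.1°) = (34.7, -19.6). KJ ⟂ JN; with |JN| = 18.1 on the left of KJ, N = J + 18.1·(-0.810, 0.586) = (20.0, -8.97). Then |UN| = |N − U| = 21.9.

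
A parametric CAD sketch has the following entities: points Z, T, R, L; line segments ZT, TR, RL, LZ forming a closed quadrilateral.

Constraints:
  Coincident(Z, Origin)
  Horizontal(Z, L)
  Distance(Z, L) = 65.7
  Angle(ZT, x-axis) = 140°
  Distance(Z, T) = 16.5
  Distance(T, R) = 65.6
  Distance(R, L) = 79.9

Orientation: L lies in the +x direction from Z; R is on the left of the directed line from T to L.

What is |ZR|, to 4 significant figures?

69.99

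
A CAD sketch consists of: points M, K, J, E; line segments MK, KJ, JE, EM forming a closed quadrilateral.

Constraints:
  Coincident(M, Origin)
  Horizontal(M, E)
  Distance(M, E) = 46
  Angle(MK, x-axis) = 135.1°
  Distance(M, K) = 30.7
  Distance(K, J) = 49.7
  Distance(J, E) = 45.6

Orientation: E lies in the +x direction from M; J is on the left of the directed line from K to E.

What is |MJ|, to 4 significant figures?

46.98

M is at the origin; M and E share the same y with |ME| = 46.0 and E in +x, so E = (46.0, 0). MK runs at 135.1° with |MK| = 30.7, so K = (-21.75, 21.67). J is determined by |KJ| = 49.7 and |JE| = 45.6 together: it lies at the intersection of circle(K, 49.7) and circle(E, 45.6). With |KE| = 71.13, the foot of the radical line on KE is 38.31 from K and the perpendicular offset is √(49.7² − 38.31²) = 31.66. Taking the left-of-KE solution: J = (24.39, 40.15).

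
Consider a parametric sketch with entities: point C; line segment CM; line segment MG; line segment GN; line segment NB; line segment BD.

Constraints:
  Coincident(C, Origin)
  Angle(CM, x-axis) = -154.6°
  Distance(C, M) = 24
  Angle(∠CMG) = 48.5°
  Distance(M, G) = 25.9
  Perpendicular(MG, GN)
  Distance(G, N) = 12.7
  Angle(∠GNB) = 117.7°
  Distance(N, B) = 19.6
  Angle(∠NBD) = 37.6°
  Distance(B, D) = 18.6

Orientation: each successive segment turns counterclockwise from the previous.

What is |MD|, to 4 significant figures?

17.04

∠GNB = 117.7° gives NB at 129.2° from the x-axis; with |NB| = 19.6, B = (-5.262, 6.415). ∠NBD = 37.6° gives BD at -88.40° from the x-axis; with |BD| = 18.6, D = (-4.742, -12.18). Then |MD| = |D − M| = 17.04.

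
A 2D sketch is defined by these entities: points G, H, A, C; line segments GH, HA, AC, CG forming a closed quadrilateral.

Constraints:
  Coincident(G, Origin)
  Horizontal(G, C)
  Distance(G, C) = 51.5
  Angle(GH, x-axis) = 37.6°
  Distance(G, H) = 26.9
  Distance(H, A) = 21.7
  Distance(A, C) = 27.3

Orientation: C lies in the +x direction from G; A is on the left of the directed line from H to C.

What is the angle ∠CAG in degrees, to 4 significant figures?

80.77°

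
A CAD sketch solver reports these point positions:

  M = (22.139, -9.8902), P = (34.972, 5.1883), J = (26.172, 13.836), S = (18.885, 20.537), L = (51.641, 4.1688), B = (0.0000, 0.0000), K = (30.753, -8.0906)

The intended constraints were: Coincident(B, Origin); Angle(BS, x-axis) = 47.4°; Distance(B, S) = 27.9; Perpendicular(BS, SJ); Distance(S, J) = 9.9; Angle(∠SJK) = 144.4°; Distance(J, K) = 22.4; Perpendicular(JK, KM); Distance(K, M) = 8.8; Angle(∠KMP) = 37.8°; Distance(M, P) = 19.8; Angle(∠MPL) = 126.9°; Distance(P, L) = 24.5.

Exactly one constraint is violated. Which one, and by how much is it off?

Distance(P, L) = 24.5 — off by 7.80.

B = (0.00, 0.00) ✓; BS at 47.40° ✓; |BS| = 27.90 ✓; ∠(BS, SJ) = 90.00° ✓; |SJ| = 9.900 ✓; ∠SJK = 144.4° ✓; |JK| = 22.40 ✓; ∠(JK, KM) = 90.00° ✓; |KM| = 8.800 ✓; ∠KMP = 37.80° ✓; |MP| = 19.80 ✓; ∠MPL = 126.9° ✓; |PL| = 16.70 ✗.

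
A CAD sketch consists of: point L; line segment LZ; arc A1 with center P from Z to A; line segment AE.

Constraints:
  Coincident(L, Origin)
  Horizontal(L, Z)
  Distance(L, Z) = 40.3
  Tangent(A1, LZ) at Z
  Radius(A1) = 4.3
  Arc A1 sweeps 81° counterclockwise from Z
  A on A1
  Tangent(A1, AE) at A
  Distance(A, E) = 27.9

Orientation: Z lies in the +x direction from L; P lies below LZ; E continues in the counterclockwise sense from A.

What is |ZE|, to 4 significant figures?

32.35

L is at the origin; L and Z share the same y with |LZ| = 40.3 and Z on the +x side, so Z = (40.30, 0.000). A1 meets LZ tangentially, so PZ is at right angles to LZ, so P = Z + (0, -4.3) = (40.30, -4.300). On A1, Z sits at bearing 90° from P; an 81° counterclockwise sweep puts A at bearing 171°, so A = P + 4.3·(cos 171°, sin 171°) = (36.05, -3.627). Since A1 is tangent to AE there, PA ⟂ AE, so AE runs along (−sin 171°, cos 171°); with |AE| = 27.9, E = (31.69, -31.18). Then |ZE| = |E − Z| = 32.35.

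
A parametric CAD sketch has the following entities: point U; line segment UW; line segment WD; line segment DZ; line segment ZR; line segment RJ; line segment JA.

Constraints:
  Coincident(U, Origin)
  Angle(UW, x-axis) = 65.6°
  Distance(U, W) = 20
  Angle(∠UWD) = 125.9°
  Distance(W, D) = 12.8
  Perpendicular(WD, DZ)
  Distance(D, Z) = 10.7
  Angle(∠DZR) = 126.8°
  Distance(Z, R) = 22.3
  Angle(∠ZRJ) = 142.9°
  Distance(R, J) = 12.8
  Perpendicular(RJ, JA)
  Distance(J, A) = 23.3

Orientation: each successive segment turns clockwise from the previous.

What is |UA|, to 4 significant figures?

16.63

U is at the origin; UW runs at 65.6° with length 20.0, so W = (8.262, 18.21). ∠UWD = 125.9° gives WD at 11.50° from the x-axis; with |WD| = 12.8, D = (20.81, 20.77). WD ⟂ DZ, so DZ runs at -78.50°; with |DZ| = 10.7, Z = (22.94, 10.28). ∠DZR = 126.8° gives ZR at -131.7° from the x-axis; with |ZR| = 22.3, R = (8.104, -6.370). ∠ZRJ = 142.9° gives RJ at -168.8° from the x-axis; with |RJ| = 12.8, J = (-4.453, -8.856). The perpendicularity gives JA at right angles to RJ, so JA runs at 101.2°; with |JA| = 23.3, A = (-8.978, 14.00). Then |UA| = |A − U| = 16.63.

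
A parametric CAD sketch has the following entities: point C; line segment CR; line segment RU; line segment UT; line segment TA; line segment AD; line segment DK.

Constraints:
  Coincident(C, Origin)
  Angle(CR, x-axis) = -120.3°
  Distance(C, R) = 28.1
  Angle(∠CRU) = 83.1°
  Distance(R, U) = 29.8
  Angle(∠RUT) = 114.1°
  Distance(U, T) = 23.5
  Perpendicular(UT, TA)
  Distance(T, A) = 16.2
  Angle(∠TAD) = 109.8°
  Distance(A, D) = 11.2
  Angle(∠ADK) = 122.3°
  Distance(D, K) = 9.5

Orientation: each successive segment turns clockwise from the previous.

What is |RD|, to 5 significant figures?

26.144

UT ⟂ TA, so TA runs at -13.100°; with |TA| = 16.2, A = (-16.809, 12.972). ∠TAD = 109.8° gives AD at -83.300° from the x-axis; with |AD| = 11.2, D = (-15.502, 1.8488). Then |RD| = |D − R| = 26.144.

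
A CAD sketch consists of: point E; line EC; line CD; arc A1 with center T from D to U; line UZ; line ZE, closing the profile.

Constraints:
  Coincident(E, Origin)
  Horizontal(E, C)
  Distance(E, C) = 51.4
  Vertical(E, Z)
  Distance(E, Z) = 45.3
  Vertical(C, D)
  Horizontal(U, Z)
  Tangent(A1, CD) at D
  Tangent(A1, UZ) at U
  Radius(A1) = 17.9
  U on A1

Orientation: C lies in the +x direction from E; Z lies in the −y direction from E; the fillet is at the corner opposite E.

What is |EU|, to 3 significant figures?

56.3

The virtual corner opposite E is at (51.4, -45.3). Tangency of A1 to CD means the radius TD is perpendicular to CD and tangency of A1 to UZ means the radius TU is perpendicular to UZ, with radius 17.9, so the center T sits 17.9 in from both sides at T = (33.5, -27.4). That places the tangent points at D = (51.4, -27.4) on CD and U = (33.5, -45.3) on UZ. Then |EU| = |U − E| = 56.3.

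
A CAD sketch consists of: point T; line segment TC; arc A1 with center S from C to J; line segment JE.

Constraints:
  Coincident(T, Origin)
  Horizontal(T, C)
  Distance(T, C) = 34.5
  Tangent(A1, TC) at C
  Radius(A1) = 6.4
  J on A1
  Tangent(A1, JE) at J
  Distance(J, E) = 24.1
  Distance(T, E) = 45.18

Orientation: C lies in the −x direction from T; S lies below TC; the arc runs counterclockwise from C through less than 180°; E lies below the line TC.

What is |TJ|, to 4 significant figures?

41.43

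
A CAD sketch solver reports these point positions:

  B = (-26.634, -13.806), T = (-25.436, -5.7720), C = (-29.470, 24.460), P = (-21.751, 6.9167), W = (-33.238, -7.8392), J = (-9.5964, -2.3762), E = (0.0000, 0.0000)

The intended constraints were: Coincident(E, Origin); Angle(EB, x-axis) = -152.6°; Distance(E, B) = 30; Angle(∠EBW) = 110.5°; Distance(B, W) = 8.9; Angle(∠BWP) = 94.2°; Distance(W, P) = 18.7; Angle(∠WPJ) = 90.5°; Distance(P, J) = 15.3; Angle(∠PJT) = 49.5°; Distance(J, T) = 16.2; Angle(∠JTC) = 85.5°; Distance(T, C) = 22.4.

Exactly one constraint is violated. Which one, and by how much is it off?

Distance(T, C) = 22.4 — off by 8.10.

E = (0.00, 0.00) ✓; EB at -152.6° ✓; |EB| = 30.00 ✓; ∠EBW = 110.5° ✓; |BW| = 8.900 ✓; ∠BWP = 94.20° ✓; |WP| = 18.70 ✓; ∠WPJ = 90.50° ✓; |PJ| = 15.30 ✓; ∠PJT = 49.50° ✓; |JT| = 16.20 ✓; ∠JTC = 85.50° ✓; |TC| = 30.50 ✗.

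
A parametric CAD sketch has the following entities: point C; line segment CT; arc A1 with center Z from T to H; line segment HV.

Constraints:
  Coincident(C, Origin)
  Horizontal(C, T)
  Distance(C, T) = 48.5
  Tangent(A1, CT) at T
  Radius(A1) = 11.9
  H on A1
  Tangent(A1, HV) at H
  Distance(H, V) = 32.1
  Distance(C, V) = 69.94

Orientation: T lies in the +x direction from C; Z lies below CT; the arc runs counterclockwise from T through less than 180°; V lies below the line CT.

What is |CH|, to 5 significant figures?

41.752

Checks: C.y = 0.00, T.y = 0.00 ✓; |ZH| = 11.90 ✓; ∠(ZH, HV) = 90.00° ✓; |HV| = 32.10 ✓; |CV| = 69.94 ✓.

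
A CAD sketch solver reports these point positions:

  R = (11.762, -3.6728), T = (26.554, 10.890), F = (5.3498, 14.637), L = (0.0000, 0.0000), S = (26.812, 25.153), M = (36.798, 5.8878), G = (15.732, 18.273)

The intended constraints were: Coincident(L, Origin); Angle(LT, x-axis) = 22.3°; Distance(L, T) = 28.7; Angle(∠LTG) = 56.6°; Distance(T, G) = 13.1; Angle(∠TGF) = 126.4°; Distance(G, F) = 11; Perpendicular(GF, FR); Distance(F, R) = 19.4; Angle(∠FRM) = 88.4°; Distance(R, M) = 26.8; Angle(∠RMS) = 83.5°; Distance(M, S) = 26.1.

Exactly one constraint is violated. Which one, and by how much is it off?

Distance(M, S) = 26.1 — off by 4.40.

L = (0.00, 0.00) ✓; LT at 22.30° ✓; |LT| = 28.70 ✓; ∠LTG = 56.60° ✓; |TG| = 13.10 ✓; ∠TGF = 126.4° ✓; |GF| = 11.00 ✓; ∠(GF, FR) = 90.00° ✓; |FR| = 19.40 ✓; ∠FRM = 88.40° ✓; |RM| = 26.80 ✓; ∠RMS = 83.50° ✓; |MS| = 21.70 ✗.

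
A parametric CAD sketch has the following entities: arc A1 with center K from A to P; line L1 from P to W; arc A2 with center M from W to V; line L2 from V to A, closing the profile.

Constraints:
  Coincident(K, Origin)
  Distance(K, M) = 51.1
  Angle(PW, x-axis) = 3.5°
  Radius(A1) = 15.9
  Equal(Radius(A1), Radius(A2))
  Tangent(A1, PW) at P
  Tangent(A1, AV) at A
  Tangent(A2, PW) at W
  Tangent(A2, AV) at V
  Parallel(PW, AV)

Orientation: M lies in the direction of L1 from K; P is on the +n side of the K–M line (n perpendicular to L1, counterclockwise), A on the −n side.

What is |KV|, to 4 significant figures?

53.52

The slot axis is L1's direction at 3.5°, so u = (cos 3.5°, sin 3.5°) = (0.9981, 0.06105) and n = (−sin 3.5°, cos 3.5°) = (-0.06105, 0.9981). K is at the origin and M lies 51.1 along u from K, so M = 51.1·u = (51.00, 3.120). Tangency of A1 to both parallel lines with radius 15.9 puts P and A at K ± 15.9·n: P = (-0.9707, 15.87), A = (0.9707, -15.87). Equal radii place W and V the same way about M: W = M + 15.9·n = (50.03, 18.99), V = M − 15.9·n = (51.98, -12.75). Then |KV| = |V − K| = 53.52.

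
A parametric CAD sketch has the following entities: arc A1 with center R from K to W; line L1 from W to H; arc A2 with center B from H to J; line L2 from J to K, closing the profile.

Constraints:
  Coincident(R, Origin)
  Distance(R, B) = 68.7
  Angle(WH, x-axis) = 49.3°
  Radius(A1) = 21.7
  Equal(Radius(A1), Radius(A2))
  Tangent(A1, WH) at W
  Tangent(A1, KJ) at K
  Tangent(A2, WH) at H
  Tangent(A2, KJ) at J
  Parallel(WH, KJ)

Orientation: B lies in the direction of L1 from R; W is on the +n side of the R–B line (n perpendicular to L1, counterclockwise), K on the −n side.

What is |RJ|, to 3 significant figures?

72.0

The slot axis is L1's direction at 49.3°, so u = (cos 49.3°, sin 49.3°) = (0.652, 0.758) and n = (−sin 49.3°, cos 49.3°) = (-0.758, 0.652). R is at the origin and B lies 68.7 along u from R, so B = 68.7·u = (44.8, 52.1). Tangency of A1 to both parallel lines with radius 21.7 puts W and K at R ± 21.7·n: W = (-16.5, 14.2), K = (16.5, -14.2). Equal radii place H and J the same way about B: H = B + 21.7·n = (28.3, 66.2), J = B − 21.7·n = (61.3, 37.9). Then |RJ| = |J − R| = 72.0.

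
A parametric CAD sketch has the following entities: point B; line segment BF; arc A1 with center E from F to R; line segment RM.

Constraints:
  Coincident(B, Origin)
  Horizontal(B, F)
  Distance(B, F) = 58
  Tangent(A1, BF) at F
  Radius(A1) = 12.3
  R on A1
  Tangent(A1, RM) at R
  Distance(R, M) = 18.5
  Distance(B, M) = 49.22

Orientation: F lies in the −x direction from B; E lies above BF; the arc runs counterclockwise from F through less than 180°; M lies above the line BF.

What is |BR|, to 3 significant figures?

47.0

B is at the origin; B and F share the same y with |BF| = 58.0 and F on the −x side, so F = (-58.0, 0.00). A1 meets BF tangentially, so EF is at right angles to BF, so E = F + (0, 12.3) = (-58.0, 12.3). Since ER ⟂ RM (tangency), |EM| = √(12.3² + 18.5²) = 22.2 regardless of where R sits on A1. So M lies on both circle(B, 49.22) and circle(E, 22.2); the above-BF intersection is M = (-41.2, 26.9). R is the foot of the tangent from M: R = (-46.1, 9.04).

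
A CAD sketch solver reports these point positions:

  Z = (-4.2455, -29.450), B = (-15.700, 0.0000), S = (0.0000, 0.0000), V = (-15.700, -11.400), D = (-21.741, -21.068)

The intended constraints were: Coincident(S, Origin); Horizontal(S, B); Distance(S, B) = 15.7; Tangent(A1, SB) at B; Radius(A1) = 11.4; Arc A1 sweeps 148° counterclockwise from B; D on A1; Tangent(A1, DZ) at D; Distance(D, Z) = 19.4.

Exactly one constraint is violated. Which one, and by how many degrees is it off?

Tangent(A1, DZ) at D — off by 6.40°.

S = (0.00, 0.00) ✓; S.y = 0.00, B.y = 0.00 ✓; |SB| = 15.70 ✓; ∠(VB, BS) = 90.00° ✓; |VB| = 11.40 ✓; bearing(V→D) − bearing(V→B) = 148.0° ✓; |VD| = 11.40 ✓; ∠(VD, DZ) = 83.60° ✗; |DZ| = 19.40 ✓.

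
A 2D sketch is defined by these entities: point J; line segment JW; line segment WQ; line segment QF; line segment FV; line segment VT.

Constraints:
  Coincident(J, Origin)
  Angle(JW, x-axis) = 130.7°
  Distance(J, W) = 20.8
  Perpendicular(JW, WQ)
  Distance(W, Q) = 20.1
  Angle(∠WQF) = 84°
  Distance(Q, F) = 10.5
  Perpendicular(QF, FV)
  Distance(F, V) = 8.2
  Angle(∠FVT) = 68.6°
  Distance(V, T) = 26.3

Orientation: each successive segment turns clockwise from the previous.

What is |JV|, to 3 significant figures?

15.6

J is at the origin; JW runs at 130.7° with length 20.8, so W = (-13.6, 15.8). JW is perpendicular to WQ, so WQ runs at 40.7°; with |WQ| = 20.1, Q = (1.67, 28.9). ∠WQF = 84.0° gives QF at -55.3° from the x-axis; with |QF| = 10.5, F = (7.65, 20.2). QF ⟂ FV, so FV runs at -145°; with |FV| = 8.2, V = (0.911, 15.6). Then |JV| = |V − J| = 15.6.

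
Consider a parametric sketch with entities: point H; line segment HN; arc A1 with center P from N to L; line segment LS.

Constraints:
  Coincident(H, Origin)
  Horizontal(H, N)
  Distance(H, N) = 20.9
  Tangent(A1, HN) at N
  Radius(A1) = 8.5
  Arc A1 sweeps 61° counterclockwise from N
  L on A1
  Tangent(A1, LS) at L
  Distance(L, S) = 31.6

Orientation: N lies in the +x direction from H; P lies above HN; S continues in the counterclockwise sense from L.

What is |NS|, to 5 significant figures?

39.279

H is at the origin; HN is horizontal with |HN| = 20.9 and N on the +x side, so N = (20.900, 0.0000). Since A1 is tangent to HN there, PN ⟂ HN, so P = N + (0, 8.5) = (20.900, 8.5000). On A1, N sits at bearing -90° from P; a 61° counterclockwise sweep puts L at bearing -29°, so L = P + 8.5·(cos -29°, sin -29°) = (28.334, 4.3791). The tangent condition forces PL to be normal to LS, so LS runs along (−sin -29°, cos -29°); with |LS| = 31.6, S = (43.654, 32.017). Then |NS| = |S − N| = 39.279.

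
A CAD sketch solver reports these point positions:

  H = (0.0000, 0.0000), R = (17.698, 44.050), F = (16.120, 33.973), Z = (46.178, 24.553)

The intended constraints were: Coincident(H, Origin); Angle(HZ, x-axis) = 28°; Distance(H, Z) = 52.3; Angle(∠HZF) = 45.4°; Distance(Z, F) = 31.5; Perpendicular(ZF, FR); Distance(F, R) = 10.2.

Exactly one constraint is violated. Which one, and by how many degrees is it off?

Perpendicular(ZF, FR) — off by 8.50°.

H = (0.00, 0.00) ✓; HZ at 28.00° ✓; |HZ| = 52.30 ✓; ∠HZF = 45.40° ✓; |ZF| = 31.50 ✓; ∠(ZF, FR) = 81.50° ✗; |FR| = 10.20 ✓.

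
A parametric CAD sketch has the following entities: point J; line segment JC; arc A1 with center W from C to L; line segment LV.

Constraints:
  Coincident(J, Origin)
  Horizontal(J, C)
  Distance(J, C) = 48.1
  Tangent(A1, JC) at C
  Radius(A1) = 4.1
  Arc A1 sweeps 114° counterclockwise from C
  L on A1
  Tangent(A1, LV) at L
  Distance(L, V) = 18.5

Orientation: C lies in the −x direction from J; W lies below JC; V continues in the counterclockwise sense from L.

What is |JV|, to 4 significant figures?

49.78

J is at the origin; JC is horizontal with |JC| = 48.1 and C on the −x side, so C = (-48.10, 0.000). Since A1 is tangent to JC there, WC ⟂ JC, so W = C + (0, -4.1) = (-48.10, -4.100). On A1, C sits at bearing 90° from W; a 114° counterclockwise sweep puts L at bearing 204°, so L = W + 4.1·(cos 204°, sin 204°) = (-51.85, -5.768). Tangency of A1 to LV means the radius WL is perpendicular to LV, so LV runs along (−sin 204°, cos 204°); with |LV| = 18.5, V = (-44.32, -22.67). Then |JV| = |V − J| = 49.78.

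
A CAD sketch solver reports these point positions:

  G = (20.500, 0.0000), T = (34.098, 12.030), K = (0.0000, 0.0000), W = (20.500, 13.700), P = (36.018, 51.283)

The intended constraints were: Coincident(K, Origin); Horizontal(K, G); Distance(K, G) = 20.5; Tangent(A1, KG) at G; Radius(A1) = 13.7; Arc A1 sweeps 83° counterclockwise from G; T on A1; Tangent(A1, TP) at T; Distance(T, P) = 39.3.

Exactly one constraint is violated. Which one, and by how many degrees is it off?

Tangent(A1, TP) at T — off by 4.20°.

K = (0.00, 0.00) ✓; K.y = 0.00, G.y = 0.00 ✓; |KG| = 20.50 ✓; ∠(WG, GK) = 90.00° ✓; |WG| = 13.70 ✓; bearing(W→T) − bearing(W→G) = 83.00° ✓; |WT| = 13.70 ✓; ∠(WT, TP) = 85.80° ✗; |TP| = 39.30 ✓.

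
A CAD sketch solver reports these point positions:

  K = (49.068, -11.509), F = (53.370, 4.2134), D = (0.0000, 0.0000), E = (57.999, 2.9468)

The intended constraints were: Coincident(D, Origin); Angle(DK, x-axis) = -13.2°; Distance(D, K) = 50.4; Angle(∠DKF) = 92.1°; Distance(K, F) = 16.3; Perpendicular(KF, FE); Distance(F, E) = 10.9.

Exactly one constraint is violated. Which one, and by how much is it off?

Distance(F, E) = 10.9 — off by 6.10.

D = (0.00, 0.00) ✓; DK at -13.20° ✓; |DK| = 50.40 ✓; ∠DKF = 92.10° ✓; |KF| = 16.30 ✓; ∠(KF, FE) = 90.00° ✓; |FE| = 4.799 ✗.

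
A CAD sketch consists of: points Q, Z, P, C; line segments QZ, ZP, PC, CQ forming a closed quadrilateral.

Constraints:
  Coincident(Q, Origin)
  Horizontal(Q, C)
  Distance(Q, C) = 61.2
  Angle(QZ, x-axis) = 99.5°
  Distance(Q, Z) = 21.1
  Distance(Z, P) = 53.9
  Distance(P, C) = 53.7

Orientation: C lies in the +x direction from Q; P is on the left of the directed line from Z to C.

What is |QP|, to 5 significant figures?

65.214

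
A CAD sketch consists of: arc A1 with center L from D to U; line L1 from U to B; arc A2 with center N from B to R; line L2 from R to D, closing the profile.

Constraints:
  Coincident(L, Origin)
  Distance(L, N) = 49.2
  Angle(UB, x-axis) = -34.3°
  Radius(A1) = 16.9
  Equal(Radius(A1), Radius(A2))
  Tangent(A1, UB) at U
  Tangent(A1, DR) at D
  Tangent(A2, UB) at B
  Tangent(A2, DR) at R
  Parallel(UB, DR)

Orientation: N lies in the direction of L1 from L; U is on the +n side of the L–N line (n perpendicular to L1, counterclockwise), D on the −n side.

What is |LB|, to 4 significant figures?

52.02

The slot axis is L1's direction at -34.3°, so u = (cos -34.3°, sin -34.3°) = (0.8261, -0.5635) and n = (−sin -34.3°, cos -34.3°) = (0.5635, 0.8261). L is at the origin and N lies 49.2 along u from L, so N = 49.2·u = (40.64, -27.73). Tangency of A1 to both parallel lines with radius 16.9 puts U and D at L ± 16.9·n: U = (9.524, 13.96), D = (-9.524, -13.96). Equal radii place B and R the same way about N: B = N + 16.9·n = (50.17, -13.76), R = N − 16.9·n = (31.12, -41.69). Then |LB| = |B − L| = 52.02.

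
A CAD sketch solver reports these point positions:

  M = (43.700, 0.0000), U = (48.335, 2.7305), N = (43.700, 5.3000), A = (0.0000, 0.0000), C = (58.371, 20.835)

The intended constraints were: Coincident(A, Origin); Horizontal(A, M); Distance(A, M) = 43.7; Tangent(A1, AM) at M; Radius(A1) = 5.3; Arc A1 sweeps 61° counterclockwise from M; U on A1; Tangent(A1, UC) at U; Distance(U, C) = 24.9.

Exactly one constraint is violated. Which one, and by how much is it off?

Distance(U, C) = 24.9 — off by 4.20.

A = (0.00, 0.00) ✓; A.y = 0.00, M.y = 0.00 ✓; |AM| = 43.70 ✓; ∠(NM, MA) = 90.00° ✓; |NM| = 5.300 ✓; bearing(N→U) − bearing(N→M) = 61.00° ✓; |NU| = 5.300 ✓; ∠(NU, UC) = 90.00° ✓; |UC| = 20.70 ✗.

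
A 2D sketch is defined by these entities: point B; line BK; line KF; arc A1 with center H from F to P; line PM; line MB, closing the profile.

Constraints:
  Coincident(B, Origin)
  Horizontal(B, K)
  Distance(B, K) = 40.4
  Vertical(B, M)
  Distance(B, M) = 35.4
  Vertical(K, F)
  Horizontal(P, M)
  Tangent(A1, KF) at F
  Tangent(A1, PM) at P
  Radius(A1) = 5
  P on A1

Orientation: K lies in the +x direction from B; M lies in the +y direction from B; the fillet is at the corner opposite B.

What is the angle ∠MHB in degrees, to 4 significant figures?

48.69°

B is at the origin; B and K share the same y with |BK| = 40.4 and K on the +x side, so K = (40.40, 0.000). BM is vertical with |BM| = 35.4 and M on the +y side, so M = (0.000, 35.40). The virtual corner opposite B is at (40.40, 35.40). A1 meets KF tangentially, so HF is at right angles to KF and tangency of A1 to PM means the radius HP is perpendicular to PM, with radius 5.0, so the center H sits 5.0 in from both sides at H = (35.40, 30.40). Then cos ∠MHB = HM·HB / (|HM||HB|), giving 48.69°.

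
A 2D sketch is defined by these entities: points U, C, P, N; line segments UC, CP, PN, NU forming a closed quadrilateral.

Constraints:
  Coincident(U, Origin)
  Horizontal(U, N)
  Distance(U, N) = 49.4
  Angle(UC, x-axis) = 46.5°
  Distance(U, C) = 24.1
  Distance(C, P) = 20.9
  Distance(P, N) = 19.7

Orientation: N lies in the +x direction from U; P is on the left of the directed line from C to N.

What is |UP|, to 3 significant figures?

40.5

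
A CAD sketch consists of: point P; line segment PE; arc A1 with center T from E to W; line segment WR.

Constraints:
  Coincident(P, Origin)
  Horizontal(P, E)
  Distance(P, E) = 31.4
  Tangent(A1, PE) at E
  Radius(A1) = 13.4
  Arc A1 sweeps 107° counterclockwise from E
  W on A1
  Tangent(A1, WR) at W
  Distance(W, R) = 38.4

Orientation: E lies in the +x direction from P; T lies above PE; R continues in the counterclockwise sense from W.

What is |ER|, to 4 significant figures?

54.06

P is at the origin; PE is horizontal with |PE| = 31.4 and E on the +x side, so E = (31.40, 0.000). Since A1 is tangent to PE there, TE ⟂ PE, so T = E + (0, 13.4) = (31.40, 13.40). On A1, E sits at bearing -90° from T; a 107° counterclockwise sweep puts W at bearing 17°, so W = T + 13.4·(cos 17°, sin 17°) = (44.21, 17.32). A1 meets WR tangentially, so TW is at right angles to WR, so WR runs along (−sin 17°, cos 17°); with |WR| = 38.4, R = (32.99, 54.04). Then |ER| = |R − E| = 54.06.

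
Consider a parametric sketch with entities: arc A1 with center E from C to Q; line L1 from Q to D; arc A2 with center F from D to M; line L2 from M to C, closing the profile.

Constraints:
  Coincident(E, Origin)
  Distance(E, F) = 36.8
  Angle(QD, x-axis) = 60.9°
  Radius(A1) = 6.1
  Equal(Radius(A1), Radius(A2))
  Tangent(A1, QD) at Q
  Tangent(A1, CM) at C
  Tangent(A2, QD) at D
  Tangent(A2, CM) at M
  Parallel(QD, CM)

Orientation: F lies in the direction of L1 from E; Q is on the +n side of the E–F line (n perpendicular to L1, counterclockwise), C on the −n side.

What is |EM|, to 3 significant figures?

37.3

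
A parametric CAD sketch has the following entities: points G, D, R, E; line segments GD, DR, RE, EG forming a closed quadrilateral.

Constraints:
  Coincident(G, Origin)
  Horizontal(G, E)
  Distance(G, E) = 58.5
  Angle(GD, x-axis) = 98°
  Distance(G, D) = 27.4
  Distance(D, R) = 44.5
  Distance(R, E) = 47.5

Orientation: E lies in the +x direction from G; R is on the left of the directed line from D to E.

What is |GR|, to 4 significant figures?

57.11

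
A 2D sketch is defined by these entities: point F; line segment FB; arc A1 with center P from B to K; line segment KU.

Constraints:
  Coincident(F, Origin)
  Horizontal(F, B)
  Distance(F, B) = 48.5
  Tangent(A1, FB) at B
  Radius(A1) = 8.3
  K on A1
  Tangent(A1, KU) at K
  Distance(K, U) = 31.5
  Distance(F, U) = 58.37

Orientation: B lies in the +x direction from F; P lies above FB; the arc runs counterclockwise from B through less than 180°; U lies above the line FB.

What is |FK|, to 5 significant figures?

57.226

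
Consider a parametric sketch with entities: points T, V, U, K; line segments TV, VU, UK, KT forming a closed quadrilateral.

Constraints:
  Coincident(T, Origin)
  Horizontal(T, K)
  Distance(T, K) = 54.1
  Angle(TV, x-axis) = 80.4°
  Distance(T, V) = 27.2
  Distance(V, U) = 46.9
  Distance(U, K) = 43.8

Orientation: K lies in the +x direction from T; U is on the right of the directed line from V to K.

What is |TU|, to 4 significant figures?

23.96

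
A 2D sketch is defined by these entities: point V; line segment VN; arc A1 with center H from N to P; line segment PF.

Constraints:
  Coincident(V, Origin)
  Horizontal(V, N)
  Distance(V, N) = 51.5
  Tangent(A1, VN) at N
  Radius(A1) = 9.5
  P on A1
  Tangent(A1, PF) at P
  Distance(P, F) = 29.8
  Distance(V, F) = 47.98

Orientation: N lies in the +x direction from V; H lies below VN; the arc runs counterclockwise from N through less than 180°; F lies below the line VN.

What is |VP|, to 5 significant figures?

42.981

Checks: |HP| = 9.500 ✓; ∠(HP, PF) = 90.00° ✓; |PF| = 29.80 ✓; |VF| = 47.98 ✓.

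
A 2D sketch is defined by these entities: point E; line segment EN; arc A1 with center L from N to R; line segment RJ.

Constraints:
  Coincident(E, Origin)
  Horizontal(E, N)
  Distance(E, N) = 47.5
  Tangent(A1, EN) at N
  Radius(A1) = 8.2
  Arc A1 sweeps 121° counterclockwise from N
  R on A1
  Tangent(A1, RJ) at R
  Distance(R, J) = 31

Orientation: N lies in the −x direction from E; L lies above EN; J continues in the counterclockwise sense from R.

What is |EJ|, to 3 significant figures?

68.6

On A1, N sits at bearing -90° from L; a 121° counterclockwise sweep puts R at bearing 31°, so R = L + 8.2·(cos 31°, sin 31°) = (-40.5, 12.4). The tangent condition forces LR to be normal to RJ, so RJ runs along (−sin 31°, cos 31°); with |RJ| = 31.0, J = (-56.4, 39.0). Then |EJ| = |J − E| = 68.6.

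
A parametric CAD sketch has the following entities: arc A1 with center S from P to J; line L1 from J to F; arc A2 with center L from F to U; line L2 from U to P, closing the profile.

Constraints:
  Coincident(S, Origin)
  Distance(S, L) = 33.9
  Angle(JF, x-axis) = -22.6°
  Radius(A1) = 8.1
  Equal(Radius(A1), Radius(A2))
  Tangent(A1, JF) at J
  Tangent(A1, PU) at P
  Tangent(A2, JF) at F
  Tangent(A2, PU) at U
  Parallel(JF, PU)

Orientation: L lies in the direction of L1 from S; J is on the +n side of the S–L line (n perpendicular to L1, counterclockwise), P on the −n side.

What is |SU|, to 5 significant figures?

34.854

The slot axis is L1's direction at -22.6°, so u = (cos -22.6°, sin -22.6°) = (0.92321, -0.38430) and n = (−sin -22.6°, cos -22.6°) = (0.38430, 0.92321). S is at the origin and L lies 33.9 along u from S, so L = 33.9·u = (31.297, -13.028). Tangency of A1 to both parallel lines with radius 8.1 puts J and P at S ± 8.1·n: J = (3.1128, 7.4780), P = (-3.1128, -7.4780). Equal radii place F and U the same way about L: F = L + 8.1·n = (34.410, -5.5496), U = L − 8.1·n = (28.184, -20.506). Then |SU| = |U − S| = 34.854.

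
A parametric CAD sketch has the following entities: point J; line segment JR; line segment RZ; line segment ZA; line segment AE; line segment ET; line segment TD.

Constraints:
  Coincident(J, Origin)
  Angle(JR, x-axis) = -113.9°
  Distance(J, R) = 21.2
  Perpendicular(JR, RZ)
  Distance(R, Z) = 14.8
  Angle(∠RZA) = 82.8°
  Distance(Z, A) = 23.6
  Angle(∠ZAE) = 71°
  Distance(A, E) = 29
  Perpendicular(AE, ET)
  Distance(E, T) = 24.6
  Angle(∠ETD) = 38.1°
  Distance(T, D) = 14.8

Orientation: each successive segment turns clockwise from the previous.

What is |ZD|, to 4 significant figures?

15.37

J is at the origin; JR runs at -113.9° with length 21.2, so R = (-8.589, -19.38). JR is perpendicular to RZ, so RZ runs at 156.1°; with |RZ| = 14.8, Z = (-22.12, -13.39). ∠RZA = 82.8° gives ZA at 58.90° from the x-axis; with |ZA| = 23.6, A = (-9.930, 6.822). ∠ZAE = 71.0° gives AE at -50.10° from the x-axis; with |AE| = 29.0, E = (8.672, -15.43). AE ⟂ ET, so ET runs at -140.1°; with |ET| = 24.6, T = (-10.20, -31.21). ∠ETD = 38.1° gives TD at 78.00° from the x-axis; with |TD| = 14.8, D = (-7.123, -16.73). Then |ZD| = |D − Z| = 15.37.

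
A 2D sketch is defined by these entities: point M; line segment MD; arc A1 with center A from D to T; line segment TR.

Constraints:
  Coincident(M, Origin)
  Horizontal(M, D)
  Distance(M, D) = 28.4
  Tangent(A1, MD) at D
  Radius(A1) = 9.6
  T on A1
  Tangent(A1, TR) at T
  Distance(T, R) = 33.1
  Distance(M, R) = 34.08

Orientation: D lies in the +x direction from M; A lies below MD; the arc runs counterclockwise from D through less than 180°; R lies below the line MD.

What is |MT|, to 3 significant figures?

20.6

Checks: ∠(AD, DM) = 90.00° ✓; |AD| = 9.600 ✓; |AT| = 9.600 ✓; ∠(AT, TR) = 90.00° ✓; |TR| = 33.10 ✓; |MR| = 34.08 ✓.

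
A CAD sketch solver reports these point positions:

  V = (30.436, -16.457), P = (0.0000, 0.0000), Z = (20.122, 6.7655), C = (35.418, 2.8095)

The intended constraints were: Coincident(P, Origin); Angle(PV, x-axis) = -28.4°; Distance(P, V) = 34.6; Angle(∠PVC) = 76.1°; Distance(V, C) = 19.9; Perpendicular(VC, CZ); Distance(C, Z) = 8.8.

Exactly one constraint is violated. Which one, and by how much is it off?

Distance(C, Z) = 8.8 — off by 7.00.

P = (0.00, 0.00) ✓; PV at -28.40° ✓; |PV| = 34.60 ✓; ∠PVC = 76.10° ✓; |VC| = 19.90 ✓; ∠(VC, CZ) = 90.00° ✓; |CZ| = 15.80 ✗.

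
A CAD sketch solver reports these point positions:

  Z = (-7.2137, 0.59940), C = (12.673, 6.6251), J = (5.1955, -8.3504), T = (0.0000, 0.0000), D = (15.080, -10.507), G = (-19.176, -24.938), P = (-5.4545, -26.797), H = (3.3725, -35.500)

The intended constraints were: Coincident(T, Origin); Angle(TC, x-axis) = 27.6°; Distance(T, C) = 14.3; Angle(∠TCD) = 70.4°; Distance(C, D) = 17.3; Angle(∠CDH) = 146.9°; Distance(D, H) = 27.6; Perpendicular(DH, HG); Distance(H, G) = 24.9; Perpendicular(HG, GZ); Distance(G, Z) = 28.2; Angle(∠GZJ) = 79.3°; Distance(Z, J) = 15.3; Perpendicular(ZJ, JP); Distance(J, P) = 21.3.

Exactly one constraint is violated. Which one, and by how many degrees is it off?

Perpendicular(ZJ, JP) — off by 5.80°.

T = (0.00, 0.00) ✓; TC at 27.60° ✓; |TC| = 14.30 ✓; ∠TCD = 70.40° ✓; |CD| = 17.30 ✓; ∠CDH = 146.9° ✓; |DH| = 27.60 ✓; ∠(DH, HG) = 90.00° ✓; |HG| = 24.90 ✓; ∠(HG, GZ) = 90.00° ✓; |GZ| = 28.20 ✓; ∠GZJ = 79.30° ✓; |ZJ| = 15.30 ✓; ∠(ZJ, JP) = 84.20° ✗; |JP| = 21.30 ✓.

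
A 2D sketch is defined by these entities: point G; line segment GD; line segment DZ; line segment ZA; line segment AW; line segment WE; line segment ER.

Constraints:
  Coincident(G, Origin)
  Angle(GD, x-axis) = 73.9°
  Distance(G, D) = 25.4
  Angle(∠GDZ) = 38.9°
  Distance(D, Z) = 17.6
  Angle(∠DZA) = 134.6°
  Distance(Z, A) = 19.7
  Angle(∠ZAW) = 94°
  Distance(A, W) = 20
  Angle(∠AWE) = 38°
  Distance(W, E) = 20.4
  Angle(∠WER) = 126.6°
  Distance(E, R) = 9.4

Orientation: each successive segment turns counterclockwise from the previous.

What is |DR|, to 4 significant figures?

27.51

∠AWE = 38.0° gives WE at 128.4° from the x-axis; with |WE| = 20.4, E = (-3.891, 6.169). ∠WER = 126.6° gives ER at -178.2° from the x-axis; with |ER| = 9.4, R = (-13.29, 5.874). Then |DR| = |R − D| = 27.51.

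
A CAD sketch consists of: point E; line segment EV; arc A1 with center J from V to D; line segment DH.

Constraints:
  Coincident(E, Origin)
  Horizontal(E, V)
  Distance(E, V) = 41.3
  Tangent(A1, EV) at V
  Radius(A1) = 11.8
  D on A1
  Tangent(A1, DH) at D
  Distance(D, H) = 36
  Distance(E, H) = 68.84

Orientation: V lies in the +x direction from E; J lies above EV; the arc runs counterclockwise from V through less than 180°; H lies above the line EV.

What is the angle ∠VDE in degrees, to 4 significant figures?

34.61°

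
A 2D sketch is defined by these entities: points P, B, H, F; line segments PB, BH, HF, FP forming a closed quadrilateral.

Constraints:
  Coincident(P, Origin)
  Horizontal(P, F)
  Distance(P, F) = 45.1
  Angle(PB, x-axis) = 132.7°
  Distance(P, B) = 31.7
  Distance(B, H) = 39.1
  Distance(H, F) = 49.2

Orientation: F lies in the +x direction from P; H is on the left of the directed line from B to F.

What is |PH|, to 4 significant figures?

41.18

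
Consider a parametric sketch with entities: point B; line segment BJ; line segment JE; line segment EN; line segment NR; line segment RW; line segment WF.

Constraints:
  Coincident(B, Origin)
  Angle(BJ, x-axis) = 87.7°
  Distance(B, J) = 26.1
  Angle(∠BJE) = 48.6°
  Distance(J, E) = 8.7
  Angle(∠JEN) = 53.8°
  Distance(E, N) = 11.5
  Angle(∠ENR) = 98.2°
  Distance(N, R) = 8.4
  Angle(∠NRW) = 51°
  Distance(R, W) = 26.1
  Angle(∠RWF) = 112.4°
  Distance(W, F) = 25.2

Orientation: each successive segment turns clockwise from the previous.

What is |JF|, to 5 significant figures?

38.652

B is at the origin; BJ runs at 87.7° with length 26.1, so J = (1.0474, 26.079). ∠BJE = 48.6° gives JE at -43.700° from the x-axis; with |JE| = 8.7, E = (7.3373, 20.068). ∠JEN = 53.8° gives EN at -169.90° from the x-axis; with |EN| = 11.5, N = (-3.9845, 18.052). ∠ENR = 98.2° gives NR at 108.30° from the x-axis; with |NR| = 8.4, R = (-6.6221, 26.027). ∠NRW = 51.0° gives RW at -20.700° from the x-axis; with |RW| = 26.1, W = (17.793, 16.801). ∠RWF = 112.4° gives WF at -88.300° from the x-axis; with |WF| = 25.2, F = (18.541, -8.3878). Then |JF| = |F − J| = 38.652.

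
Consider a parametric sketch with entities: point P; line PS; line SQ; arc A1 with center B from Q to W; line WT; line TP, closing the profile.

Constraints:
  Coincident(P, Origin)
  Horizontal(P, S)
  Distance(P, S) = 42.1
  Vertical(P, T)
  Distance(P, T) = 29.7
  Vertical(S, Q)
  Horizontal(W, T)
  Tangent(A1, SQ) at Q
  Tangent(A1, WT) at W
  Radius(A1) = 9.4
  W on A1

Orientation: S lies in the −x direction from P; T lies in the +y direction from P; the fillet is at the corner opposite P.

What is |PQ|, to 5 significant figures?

46.739

P is at the origin; P and S share the same y with |PS| = 42.1 and S on the −x side, so S = (-42.100, 0.0000). PT is vertical with |PT| = 29.7 and T on the +y side, so T = (0.0000, 29.700). The virtual corner opposite P is at (-42.100, 29.700). The tangent condition forces BQ to be normal to SQ and A1 meets WT tangentially, so BW is at right angles to WT, with radius 9.4, so the center B sits 9.4 in from both sides at B = (-32.700, 20.300). That places the tangent points at Q = (-42.100, 20.300) on SQ and W = (-32.700, 29.700) on WT. Then |PQ| = |Q − P| = 46.739.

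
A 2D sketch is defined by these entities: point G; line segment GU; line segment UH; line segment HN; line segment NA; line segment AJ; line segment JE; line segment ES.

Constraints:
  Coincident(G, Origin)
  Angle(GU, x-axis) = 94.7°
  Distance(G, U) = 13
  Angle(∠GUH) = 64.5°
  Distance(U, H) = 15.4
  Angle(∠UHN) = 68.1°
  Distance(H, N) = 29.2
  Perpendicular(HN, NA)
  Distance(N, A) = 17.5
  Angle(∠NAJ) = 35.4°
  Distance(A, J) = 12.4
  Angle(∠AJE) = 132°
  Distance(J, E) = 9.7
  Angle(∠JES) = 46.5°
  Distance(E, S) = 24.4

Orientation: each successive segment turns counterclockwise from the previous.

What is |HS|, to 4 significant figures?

41.89

∠AJE = 132.0° gives JE at -115.3° from the x-axis; with |JE| = 9.7, E = (3.394, -11.25). ∠JES = 46.5° gives ES at 18.20° from the x-axis; with |ES| = 24.4, S = (26.57, -3.630). Then |HS| = |S − H| = 41.89.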